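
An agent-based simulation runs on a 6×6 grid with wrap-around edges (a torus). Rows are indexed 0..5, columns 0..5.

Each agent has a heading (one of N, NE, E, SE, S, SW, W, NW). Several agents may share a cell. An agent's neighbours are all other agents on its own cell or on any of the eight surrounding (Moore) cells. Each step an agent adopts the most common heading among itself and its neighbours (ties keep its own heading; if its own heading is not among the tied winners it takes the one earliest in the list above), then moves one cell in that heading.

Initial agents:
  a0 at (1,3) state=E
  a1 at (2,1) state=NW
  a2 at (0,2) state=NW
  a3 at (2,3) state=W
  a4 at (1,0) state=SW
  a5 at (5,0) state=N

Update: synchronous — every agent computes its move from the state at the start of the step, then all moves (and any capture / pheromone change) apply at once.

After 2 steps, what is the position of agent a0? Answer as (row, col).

(1, 5)

t=1: a0@(1,4):E a1@(1,0):NW a2@(5,1):NW a3@(2,2):W a4@(2,5):SW a5@(4,0):N
t=2: a0@(1,5):E a1@(0,5):NW a2@(4,0):NW a3@(2,1):W a4@(3,4):SW a5@(3,0):N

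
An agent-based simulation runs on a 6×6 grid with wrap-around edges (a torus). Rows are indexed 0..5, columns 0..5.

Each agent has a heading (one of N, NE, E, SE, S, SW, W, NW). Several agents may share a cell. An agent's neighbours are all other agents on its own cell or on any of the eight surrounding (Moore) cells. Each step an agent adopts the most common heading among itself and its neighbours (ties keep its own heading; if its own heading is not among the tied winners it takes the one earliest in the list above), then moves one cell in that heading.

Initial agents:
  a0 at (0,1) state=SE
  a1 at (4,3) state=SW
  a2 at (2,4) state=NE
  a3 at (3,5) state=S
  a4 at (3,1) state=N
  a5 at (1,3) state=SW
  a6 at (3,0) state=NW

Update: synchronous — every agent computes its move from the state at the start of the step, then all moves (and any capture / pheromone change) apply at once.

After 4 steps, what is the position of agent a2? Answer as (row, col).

(4, 2)

t=1: a0@(1,2):SE a1@(5,2):SW a2@(1,5):NE a3@(4,5):S a4@(2,1):N a5@(2,2):SW a6@(2,5):NW
t=2: a0@(2,3):SE a1@(0,1):SW a2@(0,0):NE a3@(5,5):S a4@(1,1):N a5@(3,1):SW a6@(1,4):NW
t=3: a0@(3,4):SE a1@(1,0):SW a2@(5,1):NE a3@(0,5):S a4@(0,1):N a5@(4,0):SW a6@(0,3):NW
t=4: a0@(4,5):SE a1@(2,5):SW a2@(4,2):NE a3@(1,5):S a4@(5,1):N a5@(5,5):SW a6@(5,2):NW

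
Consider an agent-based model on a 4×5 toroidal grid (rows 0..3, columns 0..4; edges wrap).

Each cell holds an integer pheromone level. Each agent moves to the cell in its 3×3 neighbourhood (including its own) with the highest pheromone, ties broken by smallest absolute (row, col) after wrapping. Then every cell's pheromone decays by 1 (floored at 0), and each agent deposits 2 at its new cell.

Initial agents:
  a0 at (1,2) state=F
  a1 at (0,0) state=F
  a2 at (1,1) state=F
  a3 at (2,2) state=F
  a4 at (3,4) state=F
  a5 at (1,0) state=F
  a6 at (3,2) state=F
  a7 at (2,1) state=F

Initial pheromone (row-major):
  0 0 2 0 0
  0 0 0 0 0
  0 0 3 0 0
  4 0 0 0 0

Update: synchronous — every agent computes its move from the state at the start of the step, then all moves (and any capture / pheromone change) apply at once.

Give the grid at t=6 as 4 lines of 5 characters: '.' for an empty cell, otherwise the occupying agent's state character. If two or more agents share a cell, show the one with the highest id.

t=1: a0@(2,2) a1@(3,0) a2@(2,2) a3@(2,2) a4@(3,0) a5@(0,0) a6@(2,2) a7@(3,0) | pheromone: 2 0 1 0 0 / 0 0 0 0 0 / 0 0 10 0 0 / 9 0 0 0 0
t=2: a0@(2,2) a1@(3,0) a2@(2,2) a3@(2,2) a4@(3,0) a5@(3,0) a6@(2,2) a7@(3,0) | pheromone: 1 0 0 0 0 / 0 0 0 0 0 / 0 0 17 0 0 / 16 0 0 0 0
t=3: a0@(2,2) a1@(3,0) a2@(2,2) a3@(2,2) a4@(3,0) a5@(3,0) a6@(2,2) a7@(3,0) | pheromone: 0 0 0 0 0 / 0 0 0 0 0 / 0 0 24 0 0 / 23 0 0 0 0
t=4: a0@(2,2) a1@(3,0) a2@(2,2) a3@(2,2) a4@(3,0) a5@(3,0) a6@(2,2) a7@(3,0) | pheromone: 0 0 0 0 0 / 0 0 0 0 0 / 0 0 31 0 0 / 30 0 0 0 0
t=5: a0@(2,2) a1@(3,0) a2@(2,2) a3@(2,2) a4@(3,0) a5@(3,0) a6@(2,2) a7@(3,0) | pheromone: 0 0 0 0 0 / 0 0 0 0 0 / 0 0 38 0 0 / 37 0 0 0 0
t=6: a0@(2,2) a1@(3,0) a2@(2,2) a3@(2,2) a4@(3,0) a5@(3,0) a6@(2,2) a7@(3,0) | pheromone: 0 0 0 0 0 / 0 0 0 0 0 / 0 0 45 0 0 / 44 0 0 0 0

.....
.....
..F..
F....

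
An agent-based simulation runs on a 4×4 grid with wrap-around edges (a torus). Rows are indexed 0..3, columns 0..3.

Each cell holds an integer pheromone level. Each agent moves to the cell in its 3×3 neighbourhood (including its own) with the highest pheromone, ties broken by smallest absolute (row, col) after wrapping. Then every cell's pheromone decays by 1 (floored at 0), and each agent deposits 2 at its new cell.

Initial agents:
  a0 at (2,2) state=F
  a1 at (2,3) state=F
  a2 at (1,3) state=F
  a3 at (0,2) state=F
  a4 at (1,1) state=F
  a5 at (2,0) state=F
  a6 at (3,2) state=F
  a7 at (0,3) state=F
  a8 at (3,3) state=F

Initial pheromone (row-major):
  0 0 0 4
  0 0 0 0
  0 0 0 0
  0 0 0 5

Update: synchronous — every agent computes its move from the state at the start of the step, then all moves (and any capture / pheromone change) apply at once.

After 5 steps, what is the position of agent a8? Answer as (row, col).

(3, 3)

t=1: a0@(3,3) a1@(3,3) a2@(0,3) a3@(3,3) a4@(0,0) a5@(3,3) a6@(3,3) a7@(3,3) a8@(3,3) | pheromone: 2 0 0 5 / 0 0 0 0 / 0 0 0 0 / 0 0 0 18
t=2: a0@(3,3) a1@(3,3) a2@(3,3) a3@(3,3) a4@(3,3) a5@(3,3) a6@(3,3) a7@(3,3) a8@(3,3) | pheromone: 1 0 0 4 / 0 0 0 0 / 0 0 0 0 / 0 0 0 35
t=3: a0@(3,3) a1@(3,3) a2@(3,3) a3@(3,3) a4@(3,3) a5@(3,3) a6@(3,3) a7@(3,3) a8@(3,3) | pheromone: 0 0 0 3 / 0 0 0 0 / 0 0 0 0 / 0 0 0 52
t=4: a0@(3,3) a1@(3,3) a2@(3,3) a3@(3,3) a4@(3,3) a5@(3,3) a6@(3,3) a7@(3,3) a8@(3,3) | pheromone: 0 0 0 2 / 0 0 0 0 / 0 0 0 0 / 0 0 0 69
t=5: a0@(3,3) a1@(3,3) a2@(3,3) a3@(3,3) a4@(3,3) a5@(3,3) a6@(3,3) a7@(3,3) a8@(3,3) | pheromone: 0 0 0 1 / 0 0 0 0 / 0 0 0 0 / 0 0 0 86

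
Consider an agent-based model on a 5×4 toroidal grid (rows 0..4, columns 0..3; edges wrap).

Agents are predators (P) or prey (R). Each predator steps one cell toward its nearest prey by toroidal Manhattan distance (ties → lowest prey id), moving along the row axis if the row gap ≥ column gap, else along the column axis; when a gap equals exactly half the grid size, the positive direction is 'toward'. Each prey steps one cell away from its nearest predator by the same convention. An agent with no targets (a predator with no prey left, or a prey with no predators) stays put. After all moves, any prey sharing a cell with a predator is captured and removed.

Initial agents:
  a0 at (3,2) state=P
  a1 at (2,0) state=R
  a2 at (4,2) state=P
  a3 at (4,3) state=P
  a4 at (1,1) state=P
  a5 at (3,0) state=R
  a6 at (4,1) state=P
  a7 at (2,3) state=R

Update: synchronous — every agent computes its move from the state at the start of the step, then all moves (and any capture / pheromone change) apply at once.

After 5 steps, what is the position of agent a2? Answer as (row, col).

t=1: a0@(3,3):P a1@(3,0):R a2@(4,3):P a3@(3,3):P a4@(2,1):P a6@(3,1):P a7@(1,3):R
t=2: a0@(3,0):P a2@(3,3):P a3@(3,0):P a4@(3,1):P a6@(3,0):P a7@(0,3):R
t=3: a0@(4,0):P a2@(4,3):P a3@(4,0):P a4@(4,1):P a6@(4,0):P a7@(1,3):R
t=4: a0@(0,0):P a2@(0,3):P a3@(0,0):P a4@(0,1):P a6@(0,0):P a7@(2,3):R
t=5: a0@(1,0):P a2@(1,3):P a3@(1,0):P a4@(1,1):P a6@(1,0):P a7@(3,3):R

(1, 3)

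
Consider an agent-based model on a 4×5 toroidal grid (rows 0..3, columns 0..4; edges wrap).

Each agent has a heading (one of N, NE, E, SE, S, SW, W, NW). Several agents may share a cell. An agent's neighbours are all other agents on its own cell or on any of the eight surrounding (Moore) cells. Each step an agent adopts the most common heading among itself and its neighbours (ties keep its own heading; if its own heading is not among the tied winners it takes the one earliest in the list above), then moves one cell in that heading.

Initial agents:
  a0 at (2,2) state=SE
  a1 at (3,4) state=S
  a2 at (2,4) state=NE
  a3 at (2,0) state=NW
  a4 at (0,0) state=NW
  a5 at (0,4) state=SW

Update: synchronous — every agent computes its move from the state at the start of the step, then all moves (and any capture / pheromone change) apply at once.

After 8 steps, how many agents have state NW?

6

t=1: a0@(3,3):SE a1@(2,3):NW a2@(1,0):NE a3@(1,4):NW a4@(3,4):NW a5@(1,3):SW
t=2: a0@(2,2):NW a1@(1,2):NW a2@(0,1):NE a3@(0,3):NW a4@(2,3):NW a5@(0,2):NW
t=3: a0@(1,1):NW a1@(0,1):NW a2@(3,0):NW a3@(3,2):NW a4@(1,2):NW a5@(3,1):NW
t=4: a0@(0,0):NW a1@(3,0):NW a2@(2,4):NW a3@(2,1):NW a4@(0,1):NW a5@(2,0):NW
t=5: a0@(3,4):NW a1@(2,4):NW a2@(1,3):NW a3@(1,0):NW a4@(3,0):NW a5@(1,4):NW
t=6: a0@(2,3):NW a1@(1,3):NW a2@(0,2):NW a3@(0,4):NW a4@(2,4):NW a5@(0,3):NW
t=7: a0@(1,2):NW a1@(0,2):NW a2@(3,1):NW a3@(3,3):NW a4@(1,3):NW a5@(3,2):NW
t=8: a0@(0,1):NW a1@(3,1):NW a2@(2,0):NW a3@(2,2):NW a4@(0,2):NW a5@(2,1):NW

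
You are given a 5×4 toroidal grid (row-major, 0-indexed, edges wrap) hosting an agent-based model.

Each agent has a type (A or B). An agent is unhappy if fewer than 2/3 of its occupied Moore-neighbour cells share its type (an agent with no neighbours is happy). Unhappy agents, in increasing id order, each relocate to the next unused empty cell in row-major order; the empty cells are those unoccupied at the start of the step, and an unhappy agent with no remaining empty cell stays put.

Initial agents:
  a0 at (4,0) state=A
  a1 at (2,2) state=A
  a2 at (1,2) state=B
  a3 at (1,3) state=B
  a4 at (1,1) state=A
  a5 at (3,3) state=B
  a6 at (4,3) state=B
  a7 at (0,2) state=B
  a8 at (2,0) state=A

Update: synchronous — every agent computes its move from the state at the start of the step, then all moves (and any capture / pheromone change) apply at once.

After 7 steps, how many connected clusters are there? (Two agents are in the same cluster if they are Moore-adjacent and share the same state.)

2

t=1: a0@(0,0):A a1@(0,1):A a2@(0,3):B a3@(1,0):B a4@(2,1):A a5@(2,3):B a6@(4,3):B a7@(0,2):B a8@(3,0):A
t=2: a0@(1,1):A a1@(1,2):A a2@(0,3):B a3@(1,3):B a4@(2,0):A a5@(2,2):B a6@(3,1):B a7@(0,2):B a8@(3,2):A
t=3: a0@(0,0):A a1@(0,1):A a2@(0,3):B a3@(1,0):B a4@(2,1):A a5@(2,3):B a6@(3,0):B a7@(3,3):B a8@(4,0):A
t=4: a0@(0,2):A a1@(0,1):A a2@(1,1):B a3@(1,2):B a4@(1,3):A a5@(2,3):B a6@(2,0):B a7@(3,3):B a8@(2,2):A
t=5: a0@(0,0):A a1@(0,3):A a2@(1,0):B a3@(2,1):B a4@(3,0):A a5@(3,1):B a6@(2,0):B a7@(3,3):B a8@(3,2):A
t=6: a0@(0,1):A a1@(0,2):A a2@(1,1):B a3@(1,2):B a4@(1,3):A a5@(2,2):B a6@(2,0):B a7@(2,3):B a8@(4,0):A
t=7: a0@(0,0):A a1@(0,3):A a2@(1,0):B a3@(2,1):B a4@(3,0):A a5@(2,2):B a6@(2,0):B a7@(2,3):B a8@(4,0):A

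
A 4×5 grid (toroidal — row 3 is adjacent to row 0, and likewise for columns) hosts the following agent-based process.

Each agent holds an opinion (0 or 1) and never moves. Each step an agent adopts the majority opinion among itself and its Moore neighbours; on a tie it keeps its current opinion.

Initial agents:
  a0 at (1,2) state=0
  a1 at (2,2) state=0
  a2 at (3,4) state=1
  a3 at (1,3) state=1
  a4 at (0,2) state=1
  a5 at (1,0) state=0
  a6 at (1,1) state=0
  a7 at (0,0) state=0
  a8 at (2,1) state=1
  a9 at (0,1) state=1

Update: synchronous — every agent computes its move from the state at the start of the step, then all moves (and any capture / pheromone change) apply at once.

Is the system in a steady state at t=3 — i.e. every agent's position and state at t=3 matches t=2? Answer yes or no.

no

t=1: a0@(1,2):1 a1@(2,2):0 a2@(3,4):1 a3@(1,3):1 a4@(0,2):1 a5@(1,0):0 a6@(1,1):0 a7@(0,0):0 a8@(2,1):0 a9@(0,1):0
t=2: a0@(1,2):0 a1@(2,2):0 a2@(3,4):1 a3@(1,3):1 a4@(0,2):1 a5@(1,0):0 a6@(1,1):0 a7@(0,0):0 a8@(2,1):0 a9@(0,1):0
t=3: a0@(1,2):0 a1@(2,2):0 a2@(3,4):1 a3@(1,3):1 a4@(0,2):0 a5@(1,0):0 a6@(1,1):0 a7@(0,0):0 a8@(2,1):0 a9@(0,1):0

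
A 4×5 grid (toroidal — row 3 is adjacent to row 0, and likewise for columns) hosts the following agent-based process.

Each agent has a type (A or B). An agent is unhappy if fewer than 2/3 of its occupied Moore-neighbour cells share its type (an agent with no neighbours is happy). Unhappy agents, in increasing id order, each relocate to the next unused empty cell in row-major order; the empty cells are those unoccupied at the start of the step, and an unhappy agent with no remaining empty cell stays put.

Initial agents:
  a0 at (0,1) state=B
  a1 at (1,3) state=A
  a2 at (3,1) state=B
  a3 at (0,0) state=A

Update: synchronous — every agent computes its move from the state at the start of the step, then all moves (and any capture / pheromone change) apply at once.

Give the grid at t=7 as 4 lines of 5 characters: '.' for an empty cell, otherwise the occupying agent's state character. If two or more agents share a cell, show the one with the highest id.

..BAB
..A..
.....
.....

t=1: a0@(0,2):B a1@(1,3):A a2@(0,3):B a3@(0,4):A
t=2: a0@(0,0):B a1@(0,1):A a2@(1,0):B a3@(1,1):A
t=3: a0@(0,2):B a1@(0,3):A a2@(0,4):B a3@(1,2):A
t=4: a0@(0,0):B a1@(0,1):A a2@(1,0):B a3@(1,1):A
t=5: a0@(0,2):B a1@(0,3):A a2@(0,4):B a3@(1,2):A
t=6: a0@(0,0):B a1@(0,1):A a2@(1,0):B a3@(1,1):A
t=7: a0@(0,2):B a1@(0,3):A a2@(0,4):B a3@(1,2):A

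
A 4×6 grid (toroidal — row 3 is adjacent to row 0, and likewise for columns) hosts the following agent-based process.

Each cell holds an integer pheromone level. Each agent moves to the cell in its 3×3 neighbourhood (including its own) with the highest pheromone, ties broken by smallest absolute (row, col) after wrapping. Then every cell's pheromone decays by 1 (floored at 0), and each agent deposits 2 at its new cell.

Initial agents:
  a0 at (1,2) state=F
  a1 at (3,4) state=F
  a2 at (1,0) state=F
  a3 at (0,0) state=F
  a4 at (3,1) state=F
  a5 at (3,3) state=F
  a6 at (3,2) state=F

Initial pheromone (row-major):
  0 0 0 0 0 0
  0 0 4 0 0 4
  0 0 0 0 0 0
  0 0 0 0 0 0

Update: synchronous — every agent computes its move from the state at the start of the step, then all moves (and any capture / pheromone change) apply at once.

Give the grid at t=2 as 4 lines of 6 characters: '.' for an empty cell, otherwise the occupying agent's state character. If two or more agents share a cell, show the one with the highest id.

t=1: a0@(1,2) a1@(0,3) a2@(1,5) a3@(1,5) a4@(0,0) a5@(0,2) a6@(0,1) | pheromone: 2 2 2 2 0 0 / 0 0 5 0 0 7 / 0 0 0 0 0 0 / 0 0 0 0 0 0
t=2: a0@(1,2) a1@(1,2) a2@(1,5) a3@(1,5) a4@(1,5) a5@(1,2) a6@(1,2) | pheromone: 1 1 1 1 0 0 / 0 0 12 0 0 12 / 0 0 0 0 0 0 / 0 0 0 0 0 0

......
..F..F
......
......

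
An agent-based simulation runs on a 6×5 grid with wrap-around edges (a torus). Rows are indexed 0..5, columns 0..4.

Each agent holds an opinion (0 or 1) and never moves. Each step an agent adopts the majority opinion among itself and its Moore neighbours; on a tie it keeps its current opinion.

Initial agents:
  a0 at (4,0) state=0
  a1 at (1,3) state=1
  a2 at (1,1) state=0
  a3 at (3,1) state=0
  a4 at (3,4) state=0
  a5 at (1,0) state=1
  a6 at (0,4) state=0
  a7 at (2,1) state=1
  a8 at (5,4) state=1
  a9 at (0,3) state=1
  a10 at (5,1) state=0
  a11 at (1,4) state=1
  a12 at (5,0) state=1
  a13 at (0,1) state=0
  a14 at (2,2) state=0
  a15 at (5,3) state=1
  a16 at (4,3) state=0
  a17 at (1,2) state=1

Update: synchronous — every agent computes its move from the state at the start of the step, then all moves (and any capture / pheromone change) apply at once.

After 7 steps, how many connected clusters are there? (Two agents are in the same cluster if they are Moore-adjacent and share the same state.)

2

t=1: a0@(4,0):0 a1@(1,3):1 a2@(1,1):0 a3@(3,1):0 a4@(3,4):0 a5@(1,0):1 a6@(0,4):1 a7@(2,1):1 a8@(5,4):1 a9@(0,3):1 a10@(5,1):0 a11@(1,4):1 a12@(5,0):0 a13@(0,1):0 a14@(2,2):0 a15@(5,3):1 a16@(4,3):0 a17@(1,2):1
t=2: (unchanged — steady state)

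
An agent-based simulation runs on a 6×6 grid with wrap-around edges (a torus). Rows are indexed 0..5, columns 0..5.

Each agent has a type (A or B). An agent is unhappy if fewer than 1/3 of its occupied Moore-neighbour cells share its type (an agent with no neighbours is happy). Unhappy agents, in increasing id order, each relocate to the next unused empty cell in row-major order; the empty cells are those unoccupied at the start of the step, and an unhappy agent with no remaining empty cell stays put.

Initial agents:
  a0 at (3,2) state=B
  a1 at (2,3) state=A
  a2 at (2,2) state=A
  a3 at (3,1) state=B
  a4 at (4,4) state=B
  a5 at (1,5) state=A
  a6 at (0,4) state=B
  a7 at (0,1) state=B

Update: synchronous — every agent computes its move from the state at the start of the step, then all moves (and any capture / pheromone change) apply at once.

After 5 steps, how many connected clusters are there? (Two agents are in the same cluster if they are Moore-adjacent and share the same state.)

t=1: a0@(3,2):B a1@(2,3):A a2@(2,2):A a3@(3,1):B a4@(4,4):B a5@(0,0):A a6@(0,2):B a7@(0,1):B
t=2: a0@(3,2):B a1@(2,3):A a2@(2,2):A a3@(3,1):B a4@(4,4):B a5@(0,3):A a6@(0,2):B a7@(0,1):B
t=3: a0@(3,2):B a1@(2,3):A a2@(2,2):A a3@(3,1):B a4@(4,4):B a5@(0,0):A a6@(0,2):B a7@(0,1):B
t=4: a0@(3,2):B a1@(2,3):A a2@(2,2):A a3@(3,1):B a4@(4,4):B a5@(0,3):A a6@(0,2):B a7@(0,1):B
t=5: a0@(3,2):B a1@(2,3):A a2@(2,2):A a3@(3,1):B a4@(4,4):B a5@(0,0):A a6@(0,2):B a7@(0,1):B

5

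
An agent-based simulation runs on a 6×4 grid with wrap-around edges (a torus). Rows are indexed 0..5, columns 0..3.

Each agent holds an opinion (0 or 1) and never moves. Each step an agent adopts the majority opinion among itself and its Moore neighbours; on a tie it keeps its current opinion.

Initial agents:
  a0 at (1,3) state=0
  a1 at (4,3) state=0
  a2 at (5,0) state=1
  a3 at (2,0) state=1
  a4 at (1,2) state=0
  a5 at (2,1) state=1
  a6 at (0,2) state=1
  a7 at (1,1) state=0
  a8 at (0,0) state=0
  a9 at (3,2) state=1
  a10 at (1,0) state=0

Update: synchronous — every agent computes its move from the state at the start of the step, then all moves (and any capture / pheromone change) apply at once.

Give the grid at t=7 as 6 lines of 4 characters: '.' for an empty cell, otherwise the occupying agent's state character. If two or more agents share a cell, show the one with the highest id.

0.0.
0000
00..
..1.
...1
0...

t=1: a0@(1,3):0 a1@(4,3):1 a2@(5,0):0 a3@(2,0):0 a4@(1,2):0 a5@(2,1):1 a6@(0,2):0 a7@(1,1):0 a8@(0,0):0 a9@(3,2):1 a10@(1,0):0
t=2: a0@(1,3):0 a1@(4,3):1 a2@(5,0):0 a3@(2,0):0 a4@(1,2):0 a5@(2,1):0 a6@(0,2):0 a7@(1,1):0 a8@(0,0):0 a9@(3,2):1 a10@(1,0):0
t=3: (unchanged — steady state)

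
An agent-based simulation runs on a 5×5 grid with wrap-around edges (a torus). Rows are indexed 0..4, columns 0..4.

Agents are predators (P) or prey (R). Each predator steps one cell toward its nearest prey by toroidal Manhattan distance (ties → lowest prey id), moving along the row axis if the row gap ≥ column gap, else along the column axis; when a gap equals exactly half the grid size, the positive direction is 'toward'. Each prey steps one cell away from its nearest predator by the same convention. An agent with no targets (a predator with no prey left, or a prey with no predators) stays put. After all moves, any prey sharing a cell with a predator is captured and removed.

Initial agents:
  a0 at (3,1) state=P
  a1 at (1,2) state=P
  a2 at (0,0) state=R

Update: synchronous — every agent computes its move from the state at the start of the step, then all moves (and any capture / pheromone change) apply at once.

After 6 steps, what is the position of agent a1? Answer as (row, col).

(1, 1)

t=1: a0@(4,1):P a1@(1,1):P a2@(1,0):R
t=2: a0@(0,1):P a1@(1,0):P a2@(1,4):R
t=3: a0@(0,0):P a1@(1,4):P a2@(1,3):R
t=4: a0@(0,4):P a1@(1,3):P a2@(1,2):R
t=5: a0@(0,3):P a1@(1,2):P a2@(1,1):R
t=6: a0@(0,2):P a1@(1,1):P a2@(1,0):R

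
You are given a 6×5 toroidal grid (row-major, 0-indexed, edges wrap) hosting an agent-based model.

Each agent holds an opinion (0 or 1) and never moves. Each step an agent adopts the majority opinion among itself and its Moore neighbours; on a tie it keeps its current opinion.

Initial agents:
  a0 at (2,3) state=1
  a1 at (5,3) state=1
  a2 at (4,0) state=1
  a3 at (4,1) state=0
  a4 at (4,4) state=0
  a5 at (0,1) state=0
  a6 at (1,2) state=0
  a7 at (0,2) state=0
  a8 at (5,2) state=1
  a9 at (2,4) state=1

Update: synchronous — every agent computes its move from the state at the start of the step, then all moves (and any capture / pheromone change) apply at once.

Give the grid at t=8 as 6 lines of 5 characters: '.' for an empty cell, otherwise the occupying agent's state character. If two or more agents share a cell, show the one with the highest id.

.00..
..0..
...11
.....
10..1
..01.

t=1: a0@(2,3):1 a1@(5,3):1 a2@(4,0):0 a3@(4,1):1 a4@(4,4):1 a5@(0,1):0 a6@(1,2):0 a7@(0,2):0 a8@(5,2):0 a9@(2,4):1
t=2: a0@(2,3):1 a1@(5,3):1 a2@(4,0):1 a3@(4,1):0 a4@(4,4):1 a5@(0,1):0 a6@(1,2):0 a7@(0,2):0 a8@(5,2):0 a9@(2,4):1
t=3: (unchanged — steady state)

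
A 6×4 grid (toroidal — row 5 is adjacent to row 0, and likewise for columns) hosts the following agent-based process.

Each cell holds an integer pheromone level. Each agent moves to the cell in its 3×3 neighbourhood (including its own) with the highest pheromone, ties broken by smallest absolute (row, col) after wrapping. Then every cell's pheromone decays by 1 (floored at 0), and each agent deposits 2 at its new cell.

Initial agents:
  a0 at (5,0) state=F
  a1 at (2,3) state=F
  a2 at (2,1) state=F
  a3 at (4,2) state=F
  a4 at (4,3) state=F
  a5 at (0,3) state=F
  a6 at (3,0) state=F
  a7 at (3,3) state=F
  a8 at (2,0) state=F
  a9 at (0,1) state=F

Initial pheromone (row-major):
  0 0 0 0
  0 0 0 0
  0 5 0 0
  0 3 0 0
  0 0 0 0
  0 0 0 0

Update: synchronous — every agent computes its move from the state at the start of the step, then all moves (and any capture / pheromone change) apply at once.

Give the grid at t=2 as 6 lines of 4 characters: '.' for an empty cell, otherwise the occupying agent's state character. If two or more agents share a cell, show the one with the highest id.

t=1: a0@(0,0) a1@(1,0) a2@(2,1) a3@(3,1) a4@(3,0) a5@(0,0) a6@(2,1) a7@(2,0) a8@(2,1) a9@(0,0) | pheromone: 6 0 0 0 / 2 0 0 0 / 2 10 0 0 / 2 4 0 0 / 0 0 0 0 / 0 0 0 0
t=2: a0@(0,0) a1@(2,1) a2@(2,1) a3@(2,1) a4@(2,1) a5@(0,0) a6@(2,1) a7@(2,1) a8@(2,1) a9@(0,0) | pheromone: 11 0 0 0 / 1 0 0 0 / 1 23 0 0 / 1 3 0 0 / 0 0 0 0 / 0 0 0 0

F...
....
.F..
....
....
....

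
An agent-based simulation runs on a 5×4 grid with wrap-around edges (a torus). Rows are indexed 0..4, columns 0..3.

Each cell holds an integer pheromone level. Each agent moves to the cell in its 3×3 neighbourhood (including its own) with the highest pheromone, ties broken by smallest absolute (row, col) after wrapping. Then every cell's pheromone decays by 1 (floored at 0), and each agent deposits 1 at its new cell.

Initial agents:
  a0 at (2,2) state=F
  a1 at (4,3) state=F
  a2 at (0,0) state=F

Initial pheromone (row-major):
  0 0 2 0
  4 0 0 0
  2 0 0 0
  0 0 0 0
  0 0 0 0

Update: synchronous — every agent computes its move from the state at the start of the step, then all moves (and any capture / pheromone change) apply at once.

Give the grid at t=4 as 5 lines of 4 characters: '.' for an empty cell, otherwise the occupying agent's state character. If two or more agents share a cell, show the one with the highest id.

t=1: a0@(1,1) a1@(0,2) a2@(1,0) | pheromone: 0 0 2 0 / 4 1 0 0 / 1 0 0 0 / 0 0 0 0 / 0 0 0 0
t=2: a0@(1,0) a1@(0,2) a2@(1,0) | pheromone: 0 0 2 0 / 5 0 0 0 / 0 0 0 0 / 0 0 0 0 / 0 0 0 0
t=3: a0@(1,0) a1@(0,2) a2@(1,0) | pheromone: 0 0 2 0 / 6 0 0 0 / 0 0 0 0 / 0 0 0 0 / 0 0 0 0
t=4: a0@(1,0) a1@(0,2) a2@(1,0) | pheromone: 0 0 2 0 / 7 0 0 0 / 0 0 0 0 / 0 0 0 0 / 0 0 0 0

..F.
F...
....
....
....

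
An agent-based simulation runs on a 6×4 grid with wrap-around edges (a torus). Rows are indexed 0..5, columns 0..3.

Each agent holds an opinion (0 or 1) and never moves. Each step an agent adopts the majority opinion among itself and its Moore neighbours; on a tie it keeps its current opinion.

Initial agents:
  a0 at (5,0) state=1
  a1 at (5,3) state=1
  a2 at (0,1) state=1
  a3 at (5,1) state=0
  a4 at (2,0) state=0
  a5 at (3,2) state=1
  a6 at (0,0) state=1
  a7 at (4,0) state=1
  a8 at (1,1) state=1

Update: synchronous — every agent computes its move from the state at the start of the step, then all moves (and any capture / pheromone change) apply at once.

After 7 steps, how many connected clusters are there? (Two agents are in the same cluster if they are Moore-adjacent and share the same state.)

3

t=1: a0@(5,0):1 a1@(5,3):1 a2@(0,1):1 a3@(5,1):1 a4@(2,0):0 a5@(3,2):1 a6@(0,0):1 a7@(4,0):1 a8@(1,1):1
t=2: (unchanged — steady state)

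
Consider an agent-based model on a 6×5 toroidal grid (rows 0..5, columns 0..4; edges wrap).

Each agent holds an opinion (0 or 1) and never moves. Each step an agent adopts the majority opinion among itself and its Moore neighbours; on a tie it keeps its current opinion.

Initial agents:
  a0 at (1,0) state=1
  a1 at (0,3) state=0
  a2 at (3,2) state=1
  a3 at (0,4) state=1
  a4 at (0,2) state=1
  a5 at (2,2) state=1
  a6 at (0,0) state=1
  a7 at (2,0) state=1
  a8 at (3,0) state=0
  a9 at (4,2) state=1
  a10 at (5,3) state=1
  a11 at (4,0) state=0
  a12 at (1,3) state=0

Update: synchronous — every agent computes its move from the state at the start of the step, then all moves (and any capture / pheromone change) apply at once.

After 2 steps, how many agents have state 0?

t=1: a0@(1,0):1 a1@(0,3):1 a2@(3,2):1 a3@(0,4):1 a4@(0,2):1 a5@(2,2):1 a6@(0,0):1 a7@(2,0):1 a8@(3,0):0 a9@(4,2):1 a10@(5,3):1 a11@(4,0):0 a12@(1,3):1
t=2: (unchanged — steady state)

2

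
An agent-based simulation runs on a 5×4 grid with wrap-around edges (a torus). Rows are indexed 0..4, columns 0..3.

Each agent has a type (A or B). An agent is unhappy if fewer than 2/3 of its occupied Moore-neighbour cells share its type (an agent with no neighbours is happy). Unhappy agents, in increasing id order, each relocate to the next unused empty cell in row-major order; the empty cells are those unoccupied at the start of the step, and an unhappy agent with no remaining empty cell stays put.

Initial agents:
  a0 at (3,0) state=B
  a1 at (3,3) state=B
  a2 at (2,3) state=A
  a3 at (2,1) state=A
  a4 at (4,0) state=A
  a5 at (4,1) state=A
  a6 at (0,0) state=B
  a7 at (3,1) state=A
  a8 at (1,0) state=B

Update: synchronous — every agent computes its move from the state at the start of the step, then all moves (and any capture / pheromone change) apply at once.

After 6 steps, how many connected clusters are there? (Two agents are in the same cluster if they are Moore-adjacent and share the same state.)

t=1: a0@(0,1):B a1@(0,2):B a2@(0,3):A a3@(1,1):A a4@(1,2):A a5@(1,3):A a6@(2,0):B a7@(3,1):A a8@(2,2):B
t=2: a0@(0,0):B a1@(1,0):B a2@(0,3):A a3@(2,1):A a4@(2,3):A a5@(3,0):A a6@(3,2):B a7@(3,3):A a8@(4,0):B
t=3: a0@(0,0):B a1@(0,1):B a2@(0,2):A a3@(1,1):A a4@(1,2):A a5@(3,0):A a6@(1,3):B a7@(2,0):A a8@(2,2):B
t=4: a0@(0,0):B a1@(0,3):B a2@(1,0):A a3@(2,1):A a4@(2,3):A a5@(3,0):A a6@(3,1):B a7@(2,0):A a8@(3,2):B
t=5: a0@(0,1):B a1@(0,2):B a2@(1,1):A a3@(1,2):A a4@(2,3):A a5@(3,0):A a6@(1,3):B a7@(2,0):A a8@(2,2):B
t=6: a0@(0,0):B a1@(0,3):B a2@(1,0):A a3@(2,1):A a4@(3,1):A a5@(3,0):A a6@(3,2):B a7@(2,0):A a8@(3,3):B

3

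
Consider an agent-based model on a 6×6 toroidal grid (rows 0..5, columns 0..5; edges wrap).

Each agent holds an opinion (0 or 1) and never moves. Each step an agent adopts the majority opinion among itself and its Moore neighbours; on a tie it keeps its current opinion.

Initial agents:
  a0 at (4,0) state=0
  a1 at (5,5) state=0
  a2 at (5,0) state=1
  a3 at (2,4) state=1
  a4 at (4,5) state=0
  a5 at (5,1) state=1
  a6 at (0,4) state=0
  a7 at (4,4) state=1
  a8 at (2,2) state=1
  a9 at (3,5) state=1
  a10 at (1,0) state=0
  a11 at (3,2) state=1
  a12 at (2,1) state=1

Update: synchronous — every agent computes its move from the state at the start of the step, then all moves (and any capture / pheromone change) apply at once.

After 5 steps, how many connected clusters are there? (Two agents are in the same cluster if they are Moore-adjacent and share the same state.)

t=1: a0@(4,0):0 a1@(5,5):0 a2@(5,0):0 a3@(2,4):1 a4@(4,5):0 a5@(5,1):1 a6@(0,4):0 a7@(4,4):1 a8@(2,2):1 a9@(3,5):1 a10@(1,0):0 a11@(3,2):1 a12@(2,1):1
t=2: a0@(4,0):0 a1@(5,5):0 a2@(5,0):0 a3@(2,4):1 a4@(4,5):0 a5@(5,1):0 a6@(0,4):0 a7@(4,4):1 a8@(2,2):1 a9@(3,5):1 a10@(1,0):0 a11@(3,2):1 a12@(2,1):1
t=3: (unchanged — steady state)

4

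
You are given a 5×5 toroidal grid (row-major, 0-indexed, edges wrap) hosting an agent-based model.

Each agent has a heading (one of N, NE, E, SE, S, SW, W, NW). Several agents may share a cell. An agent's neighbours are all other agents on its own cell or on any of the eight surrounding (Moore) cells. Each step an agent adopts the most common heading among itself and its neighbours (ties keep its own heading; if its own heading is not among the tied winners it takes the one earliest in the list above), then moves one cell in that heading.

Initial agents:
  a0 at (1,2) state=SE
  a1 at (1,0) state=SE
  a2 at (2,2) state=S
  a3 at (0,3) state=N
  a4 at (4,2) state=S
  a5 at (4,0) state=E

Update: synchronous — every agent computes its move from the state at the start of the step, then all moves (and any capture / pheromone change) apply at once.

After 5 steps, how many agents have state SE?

3

t=1: a0@(2,3):SE a1@(2,1):SE a2@(3,2):S a3@(4,3):N a4@(0,2):S a5@(4,1):E
t=2: a0@(3,4):SE a1@(3,2):SE a2@(4,3):SE a3@(0,3):S a4@(1,2):S a5@(0,1):S
t=3: a0@(4,0):SE a1@(4,3):SE a2@(0,4):SE a3@(1,3):S a4@(2,2):S a5@(1,1):S
t=4: a0@(0,1):SE a1@(0,4):SE a2@(1,0):SE a3@(2,3):S a4@(3,2):S a5@(2,1):S
t=5: a0@(1,2):SE a1@(1,0):SE a2@(2,1):SE a3@(3,3):S a4@(4,2):S a5@(3,1):S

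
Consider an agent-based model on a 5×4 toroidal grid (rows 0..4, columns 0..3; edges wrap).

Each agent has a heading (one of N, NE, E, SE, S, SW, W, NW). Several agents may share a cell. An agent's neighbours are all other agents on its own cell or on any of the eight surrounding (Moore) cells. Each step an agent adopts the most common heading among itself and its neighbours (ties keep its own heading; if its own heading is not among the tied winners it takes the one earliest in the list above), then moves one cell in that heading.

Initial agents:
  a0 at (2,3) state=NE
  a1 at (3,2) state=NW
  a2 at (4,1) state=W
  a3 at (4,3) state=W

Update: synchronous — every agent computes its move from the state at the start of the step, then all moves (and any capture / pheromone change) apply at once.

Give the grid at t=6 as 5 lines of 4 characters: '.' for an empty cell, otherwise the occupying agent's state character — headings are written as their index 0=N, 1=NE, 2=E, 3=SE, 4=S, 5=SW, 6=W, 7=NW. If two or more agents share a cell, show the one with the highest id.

....
....
....
6...
.6.6

t=1: a0@(1,0):NE a1@(3,1):W a2@(4,0):W a3@(4,2):W
t=2: a0@(0,1):NE a1@(3,0):W a2@(4,3):W a3@(4,1):W
t=3: a0@(4,2):NE a1@(3,3):W a2@(4,2):W a3@(4,0):W
t=4: a0@(4,1):W a1@(3,2):W a2@(4,1):W a3@(4,3):W
t=5: a0@(4,0):W a1@(3,1):W a2@(4,0):W a3@(4,2):W
t=6: a0@(4,3):W a1@(3,0):W a2@(4,3):W a3@(4,1):W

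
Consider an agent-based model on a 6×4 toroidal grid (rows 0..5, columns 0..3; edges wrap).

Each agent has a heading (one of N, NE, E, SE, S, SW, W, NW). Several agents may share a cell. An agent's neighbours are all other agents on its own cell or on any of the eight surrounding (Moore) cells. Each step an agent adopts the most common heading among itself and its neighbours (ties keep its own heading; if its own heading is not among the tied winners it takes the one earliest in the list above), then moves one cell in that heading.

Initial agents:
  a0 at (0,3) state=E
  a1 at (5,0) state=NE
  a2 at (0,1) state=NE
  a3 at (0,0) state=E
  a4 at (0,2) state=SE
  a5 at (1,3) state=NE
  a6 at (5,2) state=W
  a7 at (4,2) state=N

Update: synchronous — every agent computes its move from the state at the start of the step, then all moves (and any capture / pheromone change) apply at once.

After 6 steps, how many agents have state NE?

t=1: a0@(0,0):E a1@(4,1):NE a2@(5,2):NE a3@(5,1):NE a4@(5,3):NE a5@(1,0):E a6@(5,1):W a7@(3,2):N
t=2: a0@(0,1):E a1@(3,2):NE a2@(4,3):NE a3@(4,2):NE a4@(4,0):NE a5@(1,1):E a6@(4,2):NE a7@(2,2):N
t=3: a0@(0,2):E a1@(2,3):NE a2@(3,0):NE a3@(3,3):NE a4@(3,1):NE a5@(1,2):E a6@(3,3):NE a7@(1,2):N
t=4: a0@(0,3):E a1@(1,0):NE a2@(2,1):NE a3@(2,0):NE a4@(2,2):NE a5@(1,3):E a6@(2,0):NE a7@(1,3):E
t=5: a0@(0,0):E a1@(0,1):NE a2@(1,2):NE a3@(1,1):NE a4@(1,3):NE a5@(0,0):NE a6@(1,1):NE a7@(0,0):NE
t=6: a0@(5,1):NE a1@(5,2):NE a2@(0,3):NE a3@(0,2):NE a4@(0,0):NE a5@(5,1):NE a6@(0,2):NE a7@(5,1):NE

8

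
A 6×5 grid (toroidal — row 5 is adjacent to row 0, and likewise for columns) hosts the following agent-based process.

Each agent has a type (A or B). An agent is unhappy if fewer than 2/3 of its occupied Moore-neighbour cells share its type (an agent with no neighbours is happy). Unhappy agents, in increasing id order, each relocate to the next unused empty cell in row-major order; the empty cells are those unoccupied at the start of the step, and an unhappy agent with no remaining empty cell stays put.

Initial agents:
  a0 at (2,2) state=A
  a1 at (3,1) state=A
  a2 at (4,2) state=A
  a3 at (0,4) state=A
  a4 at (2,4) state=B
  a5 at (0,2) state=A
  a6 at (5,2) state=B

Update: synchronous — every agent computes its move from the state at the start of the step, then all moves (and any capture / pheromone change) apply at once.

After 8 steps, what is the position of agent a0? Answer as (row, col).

t=1: a0@(2,2):A a1@(3,1):A a2@(0,0):A a3@(0,4):A a4@(2,4):B a5@(0,1):A a6@(0,3):B
t=2: a0@(2,2):A a1@(3,1):A a2@(0,0):A a3@(0,2):A a4@(2,4):B a5@(0,1):A a6@(1,0):B
t=3: a0@(2,2):A a1@(3,1):A a2@(0,3):A a3@(0,2):A a4@(2,4):B a5@(0,1):A a6@(0,4):B
t=4: a0@(2,2):A a1@(3,1):A a2@(0,0):A a3@(0,2):A a4@(2,4):B a5@(0,1):A a6@(1,0):B
t=5: a0@(2,2):A a1@(3,1):A a2@(0,3):A a3@(0,2):A a4@(2,4):B a5@(0,1):A a6@(0,4):B
t=6: a0@(2,2):A a1@(3,1):A a2@(0,0):A a3@(0,2):A a4@(2,4):B a5@(0,1):A a6@(1,0):B
t=7: a0@(2,2):A a1@(3,1):A a2@(0,3):A a3@(0,2):A a4@(2,4):B a5@(0,1):A a6@(0,4):B
t=8: a0@(2,2):A a1@(3,1):A a2@(0,0):A a3@(0,2):A a4@(2,4):B a5@(0,1):A a6@(1,0):B

(2, 2)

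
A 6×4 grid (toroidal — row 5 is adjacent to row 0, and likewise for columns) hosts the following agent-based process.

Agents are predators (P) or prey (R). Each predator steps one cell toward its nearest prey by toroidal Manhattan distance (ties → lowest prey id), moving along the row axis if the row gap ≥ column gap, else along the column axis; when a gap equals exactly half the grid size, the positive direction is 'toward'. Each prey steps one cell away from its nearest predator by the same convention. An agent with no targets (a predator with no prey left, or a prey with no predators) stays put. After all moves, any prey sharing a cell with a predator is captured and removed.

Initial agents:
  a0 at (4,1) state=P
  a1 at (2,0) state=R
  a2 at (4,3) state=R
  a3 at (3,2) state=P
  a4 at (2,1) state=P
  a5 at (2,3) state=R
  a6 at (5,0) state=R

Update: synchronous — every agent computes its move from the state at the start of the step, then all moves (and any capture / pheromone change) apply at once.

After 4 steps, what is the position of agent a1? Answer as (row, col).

t=1: a0@(4,2):P a1@(2,3):R a3@(4,2):P a4@(2,0):P a5@(1,3):R a6@(0,0):R
t=2: a0@(3,2):P a1@(2,2):R a3@(3,2):P a4@(2,3):P a5@(0,3):R a6@(5,0):R
t=3: a0@(2,2):P a1@(1,2):R a3@(2,2):P a4@(2,2):P a5@(5,3):R a6@(0,0):R
t=4: a0@(1,2):P a1@(0,2):R a3@(1,2):P a4@(1,2):P a5@(4,3):R a6@(5,0):R

(0, 2)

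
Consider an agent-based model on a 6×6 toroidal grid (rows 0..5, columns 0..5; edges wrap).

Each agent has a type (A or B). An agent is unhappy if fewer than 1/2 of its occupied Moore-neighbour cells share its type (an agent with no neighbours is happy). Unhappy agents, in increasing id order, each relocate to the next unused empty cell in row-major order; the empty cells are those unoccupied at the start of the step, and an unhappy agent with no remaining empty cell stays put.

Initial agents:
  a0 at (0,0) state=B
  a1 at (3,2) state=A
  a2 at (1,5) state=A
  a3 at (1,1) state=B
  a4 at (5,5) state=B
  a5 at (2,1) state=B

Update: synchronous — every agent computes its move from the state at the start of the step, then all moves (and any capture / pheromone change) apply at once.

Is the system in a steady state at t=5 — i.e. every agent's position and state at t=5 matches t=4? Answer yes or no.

yes

t=1: a0@(0,0):B a1@(0,1):A a2@(0,2):A a3@(1,1):B a4@(5,5):B a5@(2,1):B
t=2: a0@(0,0):B a1@(0,3):A a2@(0,2):A a3@(1,1):B a4@(5,5):B a5@(2,1):B
t=3: (unchanged — steady state)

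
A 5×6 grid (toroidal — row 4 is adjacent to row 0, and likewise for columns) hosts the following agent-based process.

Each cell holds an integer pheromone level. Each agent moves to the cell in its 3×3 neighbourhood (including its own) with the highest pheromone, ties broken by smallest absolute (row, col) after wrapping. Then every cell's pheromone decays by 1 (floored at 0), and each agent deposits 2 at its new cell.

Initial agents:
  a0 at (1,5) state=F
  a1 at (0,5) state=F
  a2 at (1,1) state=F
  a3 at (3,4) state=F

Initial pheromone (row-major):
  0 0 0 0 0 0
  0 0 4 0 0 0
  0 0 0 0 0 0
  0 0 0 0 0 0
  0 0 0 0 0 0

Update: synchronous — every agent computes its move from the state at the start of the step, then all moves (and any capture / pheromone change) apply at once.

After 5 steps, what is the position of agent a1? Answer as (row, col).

(0, 0)

t=1: a0@(0,0) a1@(0,0) a2@(1,2) a3@(2,3) | pheromone: 4 0 0 0 0 0 / 0 0 5 0 0 0 / 0 0 0 2 0 0 / 0 0 0 0 0 0 / 0 0 0 0 0 0
t=2: a0@(0,0) a1@(0,0) a2@(1,2) a3@(1,2) | pheromone: 7 0 0 0 0 0 / 0 0 8 0 0 0 / 0 0 0 1 0 0 / 0 0 0 0 0 0 / 0 0 0 0 0 0
t=3: a0@(0,0) a1@(0,0) a2@(1,2) a3@(1,2) | pheromone: 10 0 0 0 0 0 / 0 0 11 0 0 0 / 0 0 0 0 0 0 / 0 0 0 0 0 0 / 0 0 0 0 0 0
t=4: a0@(0,0) a1@(0,0) a2@(1,2) a3@(1,2) | pheromone: 13 0 0 0 0 0 / 0 0 14 0 0 0 / 0 0 0 0 0 0 / 0 0 0 0 0 0 / 0 0 0 0 0 0
t=5: a0@(0,0) a1@(0,0) a2@(1,2) a3@(1,2) | pheromone: 16 0 0 0 0 0 / 0 0 17 0 0 0 / 0 0 0 0 0 0 / 0 0 0 0 0 0 / 0 0 0 0 0 0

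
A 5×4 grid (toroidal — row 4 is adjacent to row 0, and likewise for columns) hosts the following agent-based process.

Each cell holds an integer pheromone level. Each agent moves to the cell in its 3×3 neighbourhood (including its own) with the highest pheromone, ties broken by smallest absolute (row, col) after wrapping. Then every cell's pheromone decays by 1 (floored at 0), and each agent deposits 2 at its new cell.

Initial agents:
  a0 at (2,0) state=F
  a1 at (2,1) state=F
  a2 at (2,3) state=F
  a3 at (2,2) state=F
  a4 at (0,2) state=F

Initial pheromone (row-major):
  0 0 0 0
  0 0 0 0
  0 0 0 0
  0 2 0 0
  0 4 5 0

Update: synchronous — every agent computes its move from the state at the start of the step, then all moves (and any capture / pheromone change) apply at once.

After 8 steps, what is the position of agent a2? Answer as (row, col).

(1, 0)

t=1: a0@(3,1) a1@(3,1) a2@(1,0) a3@(3,1) a4@(4,2) | pheromone: 0 0 0 0 / 2 0 0 0 / 0 0 0 0 / 0 7 0 0 / 0 3 6 0
t=2: a0@(3,1) a1@(3,1) a2@(1,0) a3@(3,1) a4@(3,1) | pheromone: 0 0 0 0 / 3 0 0 0 / 0 0 0 0 / 0 14 0 0 / 0 2 5 0
t=3: a0@(3,1) a1@(3,1) a2@(1,0) a3@(3,1) a4@(3,1) | pheromone: 0 0 0 0 / 4 0 0 0 / 0 0 0 0 / 0 21 0 0 / 0 1 4 0
t=4: a0@(3,1) a1@(3,1) a2@(1,0) a3@(3,1) a4@(3,1) | pheromone: 0 0 0 0 / 5 0 0 0 / 0 0 0 0 / 0 28 0 0 / 0 0 3 0
t=5: a0@(3,1) a1@(3,1) a2@(1,0) a3@(3,1) a4@(3,1) | pheromone: 0 0 0 0 / 6 0 0 0 / 0 0 0 0 / 0 35 0 0 / 0 0 2 0
t=6: a0@(3,1) a1@(3,1) a2@(1,0) a3@(3,1) a4@(3,1) | pheromone: 0 0 0 0 / 7 0 0 0 / 0 0 0 0 / 0 42 0 0 / 0 0 1 0
t=7: a0@(3,1) a1@(3,1) a2@(1,0) a3@(3,1) a4@(3,1) | pheromone: 0 0 0 0 / 8 0 0 0 / 0 0 0 0 / 0 49 0 0 / 0 0 0 0
t=8: a0@(3,1) a1@(3,1) a2@(1,0) a3@(3,1) a4@(3,1) | pheromone: 0 0 0 0 / 9 0 0 0 / 0 0 0 0 / 0 56 0 0 / 0 0 0 0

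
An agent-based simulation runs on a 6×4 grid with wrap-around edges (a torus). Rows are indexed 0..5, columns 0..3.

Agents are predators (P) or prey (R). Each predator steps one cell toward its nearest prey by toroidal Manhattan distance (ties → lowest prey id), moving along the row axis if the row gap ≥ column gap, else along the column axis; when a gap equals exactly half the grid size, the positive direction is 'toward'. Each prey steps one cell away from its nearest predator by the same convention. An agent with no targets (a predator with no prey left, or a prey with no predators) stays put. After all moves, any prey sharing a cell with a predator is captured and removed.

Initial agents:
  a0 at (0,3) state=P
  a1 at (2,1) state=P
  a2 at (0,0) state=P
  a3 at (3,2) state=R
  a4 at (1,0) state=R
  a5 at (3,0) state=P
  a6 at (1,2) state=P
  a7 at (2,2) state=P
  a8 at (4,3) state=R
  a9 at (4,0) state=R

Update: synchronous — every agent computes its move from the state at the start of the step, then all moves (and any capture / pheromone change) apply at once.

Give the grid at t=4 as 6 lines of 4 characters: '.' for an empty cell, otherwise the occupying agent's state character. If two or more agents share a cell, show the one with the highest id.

.PP.
P.R.
R...
....
P..P
R.P.

t=1: a0@(1,3):P a1@(3,1):P a2@(1,0):P a3@(4,2):R a4@(2,0):R a5@(4,0):P a6@(2,2):P a7@(3,2):P a8@(3,3):R a9@(5,0):R
t=2: a0@(2,3):P a1@(4,1):P a2@(2,0):P a3@(5,2):R a4@(3,0):R a5@(5,0):P a6@(3,2):P a7@(4,2):P a8@(3,0):R a9@(0,0):R
t=3: a0@(3,3):P a1@(5,1):P a2@(3,0):P a3@(0,2):R a4@(4,0):R a5@(0,0):P a6@(4,2):P a7@(5,2):P a8@(4,0):R a9@(1,0):R
t=4: a0@(4,3):P a1@(0,1):P a2@(4,0):P a3@(1,2):R a4@(5,0):R a5@(1,0):P a6@(5,2):P a7@(0,2):P a8@(5,0):R a9@(2,0):R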